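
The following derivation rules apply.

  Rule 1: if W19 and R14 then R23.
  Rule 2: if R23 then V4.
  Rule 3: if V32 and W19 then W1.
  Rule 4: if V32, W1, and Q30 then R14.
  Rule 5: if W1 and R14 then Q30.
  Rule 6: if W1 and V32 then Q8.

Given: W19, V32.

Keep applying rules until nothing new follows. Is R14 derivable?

No

R14 would need V32, W1, and Q30 (Rule 4), but Q30 is never established.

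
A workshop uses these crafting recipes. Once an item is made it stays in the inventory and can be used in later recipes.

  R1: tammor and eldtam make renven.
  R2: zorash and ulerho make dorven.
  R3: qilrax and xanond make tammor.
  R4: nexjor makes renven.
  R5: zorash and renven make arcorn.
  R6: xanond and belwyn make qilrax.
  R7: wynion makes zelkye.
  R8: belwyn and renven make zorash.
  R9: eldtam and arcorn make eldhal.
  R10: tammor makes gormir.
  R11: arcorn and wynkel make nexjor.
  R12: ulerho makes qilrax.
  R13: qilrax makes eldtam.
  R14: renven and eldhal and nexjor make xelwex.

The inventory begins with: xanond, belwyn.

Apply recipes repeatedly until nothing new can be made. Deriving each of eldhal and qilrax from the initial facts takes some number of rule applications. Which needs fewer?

qilrax: xanond and belwyn → qilrax (R6). [1 rule application]
eldhal: xanond and belwyn → qilrax (R6). qilrax and xanond → tammor (R3). Using R13, qilrax makes eldtam. Using R1, tammor and eldtam make renven. belwyn and renven → zorash (R8). Using R5, zorash and renven make arcorn. Using R9, eldtam and arcorn make eldhal. [7 rule applications]
qilrax needs fewer.

qilrax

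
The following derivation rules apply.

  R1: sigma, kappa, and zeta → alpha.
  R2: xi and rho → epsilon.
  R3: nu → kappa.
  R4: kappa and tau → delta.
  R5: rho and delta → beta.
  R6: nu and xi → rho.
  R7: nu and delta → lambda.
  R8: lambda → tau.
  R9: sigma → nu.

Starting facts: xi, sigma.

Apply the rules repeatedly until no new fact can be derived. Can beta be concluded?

No

beta would need rho and delta (R5), but delta is never established.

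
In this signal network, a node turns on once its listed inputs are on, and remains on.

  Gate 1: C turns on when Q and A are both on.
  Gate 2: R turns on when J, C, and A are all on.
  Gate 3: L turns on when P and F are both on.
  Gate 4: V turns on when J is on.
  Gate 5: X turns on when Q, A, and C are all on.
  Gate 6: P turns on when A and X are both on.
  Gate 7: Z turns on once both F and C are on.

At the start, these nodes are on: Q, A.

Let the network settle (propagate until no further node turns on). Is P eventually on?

Yes

Gate 1: Q and A on → C on.
Gate 5: Q, A, and C on → X on.
A and X are on, so P turns on (Gate 6).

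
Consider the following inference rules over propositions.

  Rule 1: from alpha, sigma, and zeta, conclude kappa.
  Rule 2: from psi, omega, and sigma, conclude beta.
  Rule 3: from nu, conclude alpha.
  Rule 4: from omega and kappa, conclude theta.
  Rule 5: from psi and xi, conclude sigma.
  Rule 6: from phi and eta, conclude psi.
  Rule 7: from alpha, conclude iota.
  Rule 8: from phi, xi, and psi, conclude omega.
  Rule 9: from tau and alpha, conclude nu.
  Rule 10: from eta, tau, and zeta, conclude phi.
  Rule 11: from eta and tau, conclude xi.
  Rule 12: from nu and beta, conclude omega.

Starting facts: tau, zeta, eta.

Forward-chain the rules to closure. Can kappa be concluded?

kappa would need alpha, sigma, and zeta (Rule 1), but alpha is never established.

No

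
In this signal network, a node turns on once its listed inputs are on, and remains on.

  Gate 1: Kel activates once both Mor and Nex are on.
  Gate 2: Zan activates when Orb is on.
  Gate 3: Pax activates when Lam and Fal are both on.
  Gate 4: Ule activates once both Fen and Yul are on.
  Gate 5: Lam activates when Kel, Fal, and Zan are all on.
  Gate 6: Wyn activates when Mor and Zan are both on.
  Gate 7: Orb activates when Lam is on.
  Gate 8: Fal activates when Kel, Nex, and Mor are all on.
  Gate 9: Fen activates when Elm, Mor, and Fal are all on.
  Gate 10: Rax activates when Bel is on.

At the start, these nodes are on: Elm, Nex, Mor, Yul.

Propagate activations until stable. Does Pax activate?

Pax would need Lam and Fal (Gate 3), but Lam never turns on.

No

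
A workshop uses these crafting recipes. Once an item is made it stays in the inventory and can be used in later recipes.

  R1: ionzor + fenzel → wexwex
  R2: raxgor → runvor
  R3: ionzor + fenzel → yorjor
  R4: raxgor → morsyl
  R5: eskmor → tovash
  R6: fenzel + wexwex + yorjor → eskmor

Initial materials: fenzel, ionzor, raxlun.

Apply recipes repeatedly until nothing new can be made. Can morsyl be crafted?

No

morsyl would need raxgor (R4), but raxgor is never obtained.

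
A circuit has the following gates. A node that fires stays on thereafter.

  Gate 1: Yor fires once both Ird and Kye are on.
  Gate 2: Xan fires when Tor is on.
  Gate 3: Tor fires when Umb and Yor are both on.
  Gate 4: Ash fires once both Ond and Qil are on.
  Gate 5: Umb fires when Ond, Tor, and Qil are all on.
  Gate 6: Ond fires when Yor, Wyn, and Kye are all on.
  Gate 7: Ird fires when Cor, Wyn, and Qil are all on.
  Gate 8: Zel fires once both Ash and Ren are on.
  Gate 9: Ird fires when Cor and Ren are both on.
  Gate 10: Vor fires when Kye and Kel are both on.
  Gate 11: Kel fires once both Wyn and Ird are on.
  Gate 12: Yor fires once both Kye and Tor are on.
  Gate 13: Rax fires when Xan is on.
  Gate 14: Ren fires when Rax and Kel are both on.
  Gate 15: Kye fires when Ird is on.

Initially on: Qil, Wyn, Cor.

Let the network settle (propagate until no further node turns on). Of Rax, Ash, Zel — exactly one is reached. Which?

Ash

Gate 7: Cor, Wyn, and Qil on → Ird on.
Ird is on, so Kye fires (Gate 15).
Gate 1: Ird and Kye on → Yor on.
Gate 6: Yor, Wyn, and Kye on → Ond on.
Gate 4: Ond and Qil on → Ash on.
Zel would need Ash and Ren (Gate 8), but Ren never turns on. Rax would need Xan (Gate 13), but Xan never turns on.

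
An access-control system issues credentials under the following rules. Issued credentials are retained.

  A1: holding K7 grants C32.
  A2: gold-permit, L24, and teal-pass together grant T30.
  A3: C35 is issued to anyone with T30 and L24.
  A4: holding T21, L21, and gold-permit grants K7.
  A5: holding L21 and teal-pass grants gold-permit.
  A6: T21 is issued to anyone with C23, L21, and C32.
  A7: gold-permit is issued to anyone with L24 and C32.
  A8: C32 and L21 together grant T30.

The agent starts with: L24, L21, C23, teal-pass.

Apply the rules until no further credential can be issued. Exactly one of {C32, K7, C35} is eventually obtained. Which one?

C35

Holding L21 and teal-pass grants gold-permit (A5).
Holding gold-permit, L24, and teal-pass grants T30 (A2).
Holding T30 and L24 grants C35 (A3).
K7 would need T21, L21, and gold-permit (A4), but T21 is never granted. C32 would need K7 (A1), but K7 is never granted.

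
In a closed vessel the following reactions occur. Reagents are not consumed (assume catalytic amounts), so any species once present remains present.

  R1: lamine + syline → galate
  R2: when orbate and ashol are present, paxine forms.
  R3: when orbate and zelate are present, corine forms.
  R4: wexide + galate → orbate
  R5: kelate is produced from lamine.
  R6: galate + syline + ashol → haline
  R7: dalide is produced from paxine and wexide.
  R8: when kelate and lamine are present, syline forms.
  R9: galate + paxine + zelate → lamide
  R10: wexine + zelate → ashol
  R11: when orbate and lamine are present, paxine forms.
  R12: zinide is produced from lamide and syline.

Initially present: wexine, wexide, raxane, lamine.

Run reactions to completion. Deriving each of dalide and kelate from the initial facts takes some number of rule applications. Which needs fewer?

kelate: lamine present → kelate forms (R5). [1 rule application]
dalide: lamine present → kelate forms (R5). kelate and lamine present → syline forms (R8). lamine and syline present → galate forms (R1). wexide and galate present → orbate forms (R4). orbate and lamine present → paxine forms (R11). paxine and wexide present → dalide forms (R7). [6 rule applications]
kelate needs fewer.

kelate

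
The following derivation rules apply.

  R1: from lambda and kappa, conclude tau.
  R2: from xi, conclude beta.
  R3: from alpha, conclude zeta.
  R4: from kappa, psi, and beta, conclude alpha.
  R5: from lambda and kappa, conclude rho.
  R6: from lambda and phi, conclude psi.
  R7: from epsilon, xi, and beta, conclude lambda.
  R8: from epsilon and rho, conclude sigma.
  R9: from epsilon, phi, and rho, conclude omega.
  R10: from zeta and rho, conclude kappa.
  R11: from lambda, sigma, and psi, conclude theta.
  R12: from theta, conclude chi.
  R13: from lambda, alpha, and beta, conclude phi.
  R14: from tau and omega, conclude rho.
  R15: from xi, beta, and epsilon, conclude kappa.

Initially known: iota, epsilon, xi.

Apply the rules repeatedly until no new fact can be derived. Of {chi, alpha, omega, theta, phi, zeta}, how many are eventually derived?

chi would need theta (R12), but theta is never established.
alpha would need kappa, psi, and beta (R4), but psi is never established.
omega would need epsilon, phi, and rho (R9), but phi is never established.
theta would need lambda, sigma, and psi (R11), but psi is never established.
phi would need lambda, alpha, and beta (R13), but alpha is never established.
zeta would need alpha (R3), but alpha is never established.
None of the 6 are reached.

0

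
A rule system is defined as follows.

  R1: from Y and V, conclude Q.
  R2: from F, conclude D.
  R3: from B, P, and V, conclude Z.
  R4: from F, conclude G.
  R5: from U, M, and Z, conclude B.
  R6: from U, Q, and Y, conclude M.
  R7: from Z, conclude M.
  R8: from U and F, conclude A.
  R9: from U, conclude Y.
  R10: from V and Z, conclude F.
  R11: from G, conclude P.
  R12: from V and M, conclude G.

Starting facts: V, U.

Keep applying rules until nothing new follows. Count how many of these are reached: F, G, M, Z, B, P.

U holds, so Y follows (R9).
From Y and V, R1 gives Q.
U, Q, and Y hold, so M follows (R6).
V and M hold, so G follows (R12).
From G, R11 gives P.
F would need V and Z (R10), but Z is never established.
G: reached.
M: reached.
Z would need B, P, and V (R3), but B is never established.
B would need U, M, and Z (R5), but Z is never established.
P: reached.
Reached: G, M, and P — 3 of the 6.

3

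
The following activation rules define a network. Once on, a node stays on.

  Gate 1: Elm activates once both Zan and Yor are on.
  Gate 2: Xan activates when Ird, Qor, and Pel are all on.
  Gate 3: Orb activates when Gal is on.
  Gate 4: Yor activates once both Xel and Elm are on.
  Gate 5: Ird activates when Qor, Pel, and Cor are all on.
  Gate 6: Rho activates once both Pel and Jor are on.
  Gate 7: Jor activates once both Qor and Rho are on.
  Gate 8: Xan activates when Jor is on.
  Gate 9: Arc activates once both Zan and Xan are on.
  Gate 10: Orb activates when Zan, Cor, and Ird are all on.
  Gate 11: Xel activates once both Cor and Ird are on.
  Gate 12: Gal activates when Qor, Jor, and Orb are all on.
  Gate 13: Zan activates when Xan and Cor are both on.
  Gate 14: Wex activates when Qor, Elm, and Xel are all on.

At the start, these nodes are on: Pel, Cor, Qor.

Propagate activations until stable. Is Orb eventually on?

Gate 5: Qor, Pel, and Cor on → Ird on.
Gate 2: Ird, Qor, and Pel on → Xan on.
Xan and Cor are on, so Zan activates (Gate 13).
Zan, Cor, and Ird are on, so Orb activates (Gate 10).

Yes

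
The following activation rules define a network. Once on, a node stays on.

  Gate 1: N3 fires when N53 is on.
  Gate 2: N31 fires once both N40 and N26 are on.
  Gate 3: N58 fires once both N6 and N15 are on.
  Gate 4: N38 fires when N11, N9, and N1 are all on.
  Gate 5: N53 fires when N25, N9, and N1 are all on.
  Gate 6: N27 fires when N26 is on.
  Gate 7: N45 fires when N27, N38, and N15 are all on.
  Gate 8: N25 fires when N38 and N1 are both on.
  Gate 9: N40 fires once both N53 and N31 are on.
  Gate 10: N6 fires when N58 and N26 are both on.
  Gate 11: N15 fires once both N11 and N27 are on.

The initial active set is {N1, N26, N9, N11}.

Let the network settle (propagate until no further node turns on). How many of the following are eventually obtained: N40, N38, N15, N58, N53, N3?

4

N11, N9, and N1 are on, so N38 fires (Gate 4).
N26 is on, so N27 fires (Gate 6).
Gate 8: N38 and N1 on → N25 on.
N11 and N27 are on, so N15 fires (Gate 11).
N25, N9, and N1 are on, so N53 fires (Gate 5).
Gate 1: N53 on → N3 on.
N40 would need N53 and N31 (Gate 9), but N31 never turns on.
N38: reached.
N15: reached.
N58 would need N6 and N15 (Gate 3), but N6 never turns on.
N53: reached.
N3: reached.
Reached: N38, N15, N53, and N3 — 4 of the 6.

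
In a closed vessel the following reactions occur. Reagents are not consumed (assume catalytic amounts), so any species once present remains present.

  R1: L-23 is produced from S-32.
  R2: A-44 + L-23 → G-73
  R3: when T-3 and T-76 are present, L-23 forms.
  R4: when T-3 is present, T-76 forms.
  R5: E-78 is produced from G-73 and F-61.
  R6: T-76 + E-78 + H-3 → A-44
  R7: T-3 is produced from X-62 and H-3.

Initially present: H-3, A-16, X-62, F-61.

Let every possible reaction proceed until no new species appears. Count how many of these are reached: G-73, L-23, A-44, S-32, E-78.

X-62 and H-3 present → T-3 forms (R7).
T-3 present → T-76 forms (R4).
T-3 and T-76 present → L-23 forms (R3).
G-73 would need A-44 and L-23 (R2), but A-44 never forms.
L-23: reached.
A-44 would need T-76, E-78, and H-3 (R6), but E-78 never forms.
No rule produces S-32, and it is not given.
E-78 would need G-73 and F-61 (R5), but G-73 never forms.
Reached: L-23 — 1 of the 5.

1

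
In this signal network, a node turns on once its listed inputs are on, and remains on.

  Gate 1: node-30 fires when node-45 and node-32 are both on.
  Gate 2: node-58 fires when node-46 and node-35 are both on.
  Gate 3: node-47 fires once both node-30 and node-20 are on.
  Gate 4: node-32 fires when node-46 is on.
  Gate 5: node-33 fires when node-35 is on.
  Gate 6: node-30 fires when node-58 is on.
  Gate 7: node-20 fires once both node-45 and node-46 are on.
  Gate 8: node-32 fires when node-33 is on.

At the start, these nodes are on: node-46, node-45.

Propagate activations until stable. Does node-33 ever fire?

No

node-33 would need node-35 (Gate 5), but node-35 never turns on.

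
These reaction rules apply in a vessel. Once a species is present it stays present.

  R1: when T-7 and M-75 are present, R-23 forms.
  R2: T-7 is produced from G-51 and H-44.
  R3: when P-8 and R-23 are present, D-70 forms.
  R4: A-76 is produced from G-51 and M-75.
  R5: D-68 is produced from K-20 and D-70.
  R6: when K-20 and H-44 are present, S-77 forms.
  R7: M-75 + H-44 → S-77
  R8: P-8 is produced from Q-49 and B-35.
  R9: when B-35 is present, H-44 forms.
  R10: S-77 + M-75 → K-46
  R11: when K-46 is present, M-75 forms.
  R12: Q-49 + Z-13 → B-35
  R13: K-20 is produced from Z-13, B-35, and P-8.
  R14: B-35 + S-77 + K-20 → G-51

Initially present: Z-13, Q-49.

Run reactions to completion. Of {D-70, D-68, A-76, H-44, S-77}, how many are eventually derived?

Q-49 and Z-13 present → B-35 forms (R12).
Q-49 and B-35 present → P-8 forms (R8).
B-35 present → H-44 forms (R9).
Z-13, B-35, and P-8 present → K-20 forms (R13).
K-20 and H-44 present → S-77 forms (R6).
D-70 would need P-8 and R-23 (R3), but R-23 never forms.
D-68 would need K-20 and D-70 (R5), but D-70 never forms.
A-76 would need G-51 and M-75 (R4), but M-75 never forms.
H-44: reached.
S-77: reached.
Reached: H-44 and S-77 — 2 of the 5.

2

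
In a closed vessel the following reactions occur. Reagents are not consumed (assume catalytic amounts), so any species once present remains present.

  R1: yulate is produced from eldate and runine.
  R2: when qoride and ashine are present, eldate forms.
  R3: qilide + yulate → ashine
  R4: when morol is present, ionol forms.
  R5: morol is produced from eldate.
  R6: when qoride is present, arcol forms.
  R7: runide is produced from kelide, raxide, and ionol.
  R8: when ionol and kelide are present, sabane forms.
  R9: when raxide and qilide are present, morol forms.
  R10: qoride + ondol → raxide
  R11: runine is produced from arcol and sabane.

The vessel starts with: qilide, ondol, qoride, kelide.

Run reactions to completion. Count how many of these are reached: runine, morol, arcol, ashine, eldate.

3

qoride present → arcol forms (R6).
qoride and ondol present → raxide forms (R10).
raxide and qilide present → morol forms (R9).
morol present → ionol forms (R4).
ionol and kelide present → sabane forms (R8).
arcol and sabane present → runine forms (R11).
runine: reached.
morol: reached.
arcol: reached.
ashine would need qilide and yulate (R3), but yulate never forms.
eldate would need qoride and ashine (R2), but ashine never forms.
Reached: runine, morol, and arcol — 3 of the 5.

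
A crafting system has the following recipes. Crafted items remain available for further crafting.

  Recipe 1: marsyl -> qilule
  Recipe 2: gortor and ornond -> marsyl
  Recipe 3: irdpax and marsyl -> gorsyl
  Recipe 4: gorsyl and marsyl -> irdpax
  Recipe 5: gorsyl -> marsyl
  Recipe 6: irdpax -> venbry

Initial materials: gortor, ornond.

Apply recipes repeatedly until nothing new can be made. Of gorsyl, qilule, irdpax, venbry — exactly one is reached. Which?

gortor and ornond -> marsyl (Recipe 2).
marsyl -> qilule (Recipe 1).
irdpax would need gorsyl and marsyl (Recipe 4), but gorsyl is never obtained. venbry would need irdpax (Recipe 6), but irdpax is never obtained. gorsyl would need irdpax and marsyl (Recipe 3), but irdpax is never obtained.

qilule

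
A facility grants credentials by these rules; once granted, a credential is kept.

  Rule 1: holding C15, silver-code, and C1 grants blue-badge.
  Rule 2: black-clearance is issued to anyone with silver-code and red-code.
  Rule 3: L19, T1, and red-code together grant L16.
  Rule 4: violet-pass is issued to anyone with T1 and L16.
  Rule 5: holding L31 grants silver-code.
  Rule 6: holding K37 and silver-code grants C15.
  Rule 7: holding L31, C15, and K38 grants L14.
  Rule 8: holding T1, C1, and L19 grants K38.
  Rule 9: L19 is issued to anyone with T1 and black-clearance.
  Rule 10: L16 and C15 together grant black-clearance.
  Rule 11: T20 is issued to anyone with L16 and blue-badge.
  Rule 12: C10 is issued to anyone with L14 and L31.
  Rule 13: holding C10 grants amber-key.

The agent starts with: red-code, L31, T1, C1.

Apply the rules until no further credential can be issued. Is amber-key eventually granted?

No

amber-key would need C10 (Rule 13), but C10 is never granted.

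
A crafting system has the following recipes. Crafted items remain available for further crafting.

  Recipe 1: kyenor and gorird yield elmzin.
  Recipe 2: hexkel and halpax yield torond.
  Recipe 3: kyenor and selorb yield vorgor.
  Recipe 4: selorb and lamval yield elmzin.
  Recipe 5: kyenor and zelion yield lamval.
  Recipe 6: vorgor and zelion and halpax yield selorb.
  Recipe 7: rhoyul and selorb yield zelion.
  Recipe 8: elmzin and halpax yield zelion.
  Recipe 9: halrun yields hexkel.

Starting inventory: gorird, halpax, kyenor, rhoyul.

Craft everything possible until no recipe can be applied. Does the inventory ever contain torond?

No

torond would need hexkel and halpax (Recipe 2), but hexkel is never obtained.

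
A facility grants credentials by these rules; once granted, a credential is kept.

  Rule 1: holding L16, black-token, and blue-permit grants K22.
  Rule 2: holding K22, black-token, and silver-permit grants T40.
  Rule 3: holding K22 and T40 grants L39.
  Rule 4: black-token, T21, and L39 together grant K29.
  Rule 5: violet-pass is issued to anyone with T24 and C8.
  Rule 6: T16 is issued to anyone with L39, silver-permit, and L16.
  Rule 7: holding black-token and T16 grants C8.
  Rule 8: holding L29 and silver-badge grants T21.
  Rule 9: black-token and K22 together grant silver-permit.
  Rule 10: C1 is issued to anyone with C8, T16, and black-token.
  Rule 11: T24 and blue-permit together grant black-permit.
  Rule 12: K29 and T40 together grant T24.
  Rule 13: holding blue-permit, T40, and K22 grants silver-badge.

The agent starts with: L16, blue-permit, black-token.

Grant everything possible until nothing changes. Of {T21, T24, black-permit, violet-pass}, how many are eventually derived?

0

T21 would need L29 and silver-badge (Rule 8), but L29 is never granted.
T24 would need K29 and T40 (Rule 12), but K29 is never granted.
black-permit would need T24 and blue-permit (Rule 11), but T24 is never granted.
violet-pass would need T24 and C8 (Rule 5), but T24 is never granted.
None of the 4 are reached.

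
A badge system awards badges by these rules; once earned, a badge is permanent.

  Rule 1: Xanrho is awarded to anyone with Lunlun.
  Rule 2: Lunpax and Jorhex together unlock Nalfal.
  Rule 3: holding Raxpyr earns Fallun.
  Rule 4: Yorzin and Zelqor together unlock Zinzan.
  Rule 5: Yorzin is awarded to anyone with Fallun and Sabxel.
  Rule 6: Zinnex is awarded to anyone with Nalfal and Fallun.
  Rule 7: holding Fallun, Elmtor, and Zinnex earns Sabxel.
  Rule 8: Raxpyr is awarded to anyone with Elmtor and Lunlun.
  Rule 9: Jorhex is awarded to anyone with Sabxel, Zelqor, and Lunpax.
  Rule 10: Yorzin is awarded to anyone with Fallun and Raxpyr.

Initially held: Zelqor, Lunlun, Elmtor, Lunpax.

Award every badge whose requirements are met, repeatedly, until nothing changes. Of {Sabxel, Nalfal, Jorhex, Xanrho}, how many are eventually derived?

1

With Lunlun, Xanrho is earned (Rule 1).
Sabxel would need Fallun, Elmtor, and Zinnex (Rule 7), but Zinnex is never earned.
Nalfal would need Lunpax and Jorhex (Rule 2), but Jorhex is never earned.
Jorhex would need Sabxel, Zelqor, and Lunpax (Rule 9), but Sabxel is never earned.
Xanrho: reached.
Reached: Xanrho — 1 of the 4.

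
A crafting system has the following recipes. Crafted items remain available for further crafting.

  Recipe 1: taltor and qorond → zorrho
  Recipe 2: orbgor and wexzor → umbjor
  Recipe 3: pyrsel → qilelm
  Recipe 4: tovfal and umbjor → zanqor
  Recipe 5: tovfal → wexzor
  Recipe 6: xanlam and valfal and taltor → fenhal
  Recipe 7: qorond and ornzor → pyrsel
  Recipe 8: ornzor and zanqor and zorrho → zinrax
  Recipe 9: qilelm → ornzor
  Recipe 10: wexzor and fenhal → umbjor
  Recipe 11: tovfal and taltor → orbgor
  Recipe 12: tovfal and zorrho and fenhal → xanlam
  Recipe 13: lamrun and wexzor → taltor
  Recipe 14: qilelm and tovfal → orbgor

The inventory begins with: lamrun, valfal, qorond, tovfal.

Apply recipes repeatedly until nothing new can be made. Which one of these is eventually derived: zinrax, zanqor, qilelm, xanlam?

Using Recipe 5, tovfal makes wexzor.
Using Recipe 13, lamrun and wexzor make taltor.
tovfal and taltor → orbgor (Recipe 11).
orbgor and wexzor → umbjor (Recipe 2).
Using Recipe 4, tovfal and umbjor make zanqor.
qilelm would need pyrsel (Recipe 3), but pyrsel is never obtained. zinrax would need ornzor, zanqor, and zorrho (Recipe 8), but ornzor is never obtained. xanlam would need tovfal, zorrho, and fenhal (Recipe 12), but fenhal is never obtained.

zanqor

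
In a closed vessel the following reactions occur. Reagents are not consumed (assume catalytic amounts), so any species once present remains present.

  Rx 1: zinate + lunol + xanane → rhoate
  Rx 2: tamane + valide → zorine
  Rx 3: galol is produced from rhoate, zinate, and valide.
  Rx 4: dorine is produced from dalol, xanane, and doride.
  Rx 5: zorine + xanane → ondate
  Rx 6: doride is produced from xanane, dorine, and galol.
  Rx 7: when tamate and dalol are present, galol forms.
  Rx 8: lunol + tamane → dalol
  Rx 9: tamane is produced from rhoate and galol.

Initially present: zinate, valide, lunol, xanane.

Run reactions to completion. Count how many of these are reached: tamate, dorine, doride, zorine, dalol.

2

zinate, lunol, and xanane present → rhoate forms (Rx 1).
rhoate, zinate, and valide present → galol forms (Rx 3).
rhoate and galol present → tamane forms (Rx 9).
tamane and valide present → zorine forms (Rx 2).
lunol and tamane present → dalol forms (Rx 8).
No rule produces tamate, and it is not given.
dorine would need dalol, xanane, and doride (Rx 4), but doride never forms.
doride would need xanane, dorine, and galol (Rx 6), but dorine never forms.
zorine: reached.
dalol: reached.
Reached: zorine and dalol — 2 of the 5.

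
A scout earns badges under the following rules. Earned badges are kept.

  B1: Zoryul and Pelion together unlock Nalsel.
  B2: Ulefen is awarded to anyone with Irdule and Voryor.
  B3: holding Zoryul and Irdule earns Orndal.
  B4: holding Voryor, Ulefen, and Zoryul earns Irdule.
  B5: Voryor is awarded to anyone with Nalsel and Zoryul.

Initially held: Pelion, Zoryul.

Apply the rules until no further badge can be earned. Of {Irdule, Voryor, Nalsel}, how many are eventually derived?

With Zoryul and Pelion, Nalsel is earned (B1).
With Nalsel and Zoryul, Voryor is earned (B5).
Irdule would need Voryor, Ulefen, and Zoryul (B4), but Ulefen is never earned.
Voryor: reached.
Nalsel: reached.
Reached: Voryor and Nalsel — 2 of the 3.

2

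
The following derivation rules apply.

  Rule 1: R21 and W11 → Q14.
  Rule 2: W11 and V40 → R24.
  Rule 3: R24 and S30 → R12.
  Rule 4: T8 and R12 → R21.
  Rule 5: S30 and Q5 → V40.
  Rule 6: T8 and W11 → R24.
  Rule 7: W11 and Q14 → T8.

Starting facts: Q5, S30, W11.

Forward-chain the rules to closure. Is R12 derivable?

Yes

From S30 and Q5, Rule 5 gives V40.
From W11 and V40, Rule 2 gives R24.
From R24 and S30, Rule 3 gives R12.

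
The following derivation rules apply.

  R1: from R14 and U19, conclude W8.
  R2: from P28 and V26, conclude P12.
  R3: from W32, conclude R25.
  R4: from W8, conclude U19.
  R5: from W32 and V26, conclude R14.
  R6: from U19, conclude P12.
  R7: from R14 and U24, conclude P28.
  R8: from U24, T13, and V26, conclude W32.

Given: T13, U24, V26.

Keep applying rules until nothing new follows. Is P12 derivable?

From U24, T13, and V26, R8 gives W32.
W32 and V26 hold, so R14 follows (R5).
R14 and U24 hold, so P28 follows (R7).
P28 and V26 hold, so P12 follows (R2).

Yes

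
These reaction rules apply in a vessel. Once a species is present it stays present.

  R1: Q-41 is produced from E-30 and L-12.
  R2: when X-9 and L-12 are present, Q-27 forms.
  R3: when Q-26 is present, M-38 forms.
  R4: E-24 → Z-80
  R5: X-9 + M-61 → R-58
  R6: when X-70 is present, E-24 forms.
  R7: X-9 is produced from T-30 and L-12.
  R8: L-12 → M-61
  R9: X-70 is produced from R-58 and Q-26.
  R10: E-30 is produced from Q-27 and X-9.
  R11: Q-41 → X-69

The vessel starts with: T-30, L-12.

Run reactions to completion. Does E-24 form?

No

E-24 would need X-70 (R6), but X-70 never forms.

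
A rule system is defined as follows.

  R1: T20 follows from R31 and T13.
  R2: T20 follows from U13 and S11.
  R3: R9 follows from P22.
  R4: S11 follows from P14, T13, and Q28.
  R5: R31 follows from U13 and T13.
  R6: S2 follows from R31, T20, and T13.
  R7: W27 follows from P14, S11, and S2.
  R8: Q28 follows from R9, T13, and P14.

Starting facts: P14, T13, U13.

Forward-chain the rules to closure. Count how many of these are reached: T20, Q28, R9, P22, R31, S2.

U13 and T13 hold, so R31 follows (R5).
R31 and T13 hold, so T20 follows (R1).
R31, T20, and T13 hold, so S2 follows (R6).
T20: reached.
Q28 would need R9, T13, and P14 (R8), but R9 is never established.
R9 would need P22 (R3), but P22 is never established.
No rule produces P22, and it is not given.
R31: reached.
S2: reached.
Reached: T20, R31, and S2 — 3 of the 6.

3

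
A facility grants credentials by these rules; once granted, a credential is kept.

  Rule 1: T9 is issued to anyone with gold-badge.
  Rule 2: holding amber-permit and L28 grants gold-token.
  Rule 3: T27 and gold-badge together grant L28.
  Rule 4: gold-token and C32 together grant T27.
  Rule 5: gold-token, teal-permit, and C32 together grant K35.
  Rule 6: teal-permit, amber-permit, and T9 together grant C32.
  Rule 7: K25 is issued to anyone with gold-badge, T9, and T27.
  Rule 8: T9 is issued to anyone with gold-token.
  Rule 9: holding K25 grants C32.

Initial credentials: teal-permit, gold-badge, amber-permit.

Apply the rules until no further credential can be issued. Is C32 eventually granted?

Yes

Holding gold-badge grants T9 (Rule 1).
Holding teal-permit, amber-permit, and T9 grants C32 (Rule 6).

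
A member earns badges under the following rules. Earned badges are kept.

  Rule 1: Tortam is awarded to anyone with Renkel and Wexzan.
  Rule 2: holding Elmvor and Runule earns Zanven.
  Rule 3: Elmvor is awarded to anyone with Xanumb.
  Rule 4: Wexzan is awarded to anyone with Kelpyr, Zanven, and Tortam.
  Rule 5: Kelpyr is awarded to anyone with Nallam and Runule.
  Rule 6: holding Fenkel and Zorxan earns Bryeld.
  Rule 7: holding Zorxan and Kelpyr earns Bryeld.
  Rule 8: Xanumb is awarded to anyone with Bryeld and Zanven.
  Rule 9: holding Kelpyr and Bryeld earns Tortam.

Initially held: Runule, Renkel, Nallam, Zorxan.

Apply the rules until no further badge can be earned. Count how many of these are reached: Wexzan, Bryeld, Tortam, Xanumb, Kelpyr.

3

With Nallam and Runule, Kelpyr is earned (Rule 5).
With Zorxan and Kelpyr, Bryeld is earned (Rule 7).
With Kelpyr and Bryeld, Tortam is earned (Rule 9).
Wexzan would need Kelpyr, Zanven, and Tortam (Rule 4), but Zanven is never earned.
Bryeld: reached.
Tortam: reached.
Xanumb would need Bryeld and Zanven (Rule 8), but Zanven is never earned.
Kelpyr: reached.
Reached: Bryeld, Tortam, and Kelpyr — 3 of the 5.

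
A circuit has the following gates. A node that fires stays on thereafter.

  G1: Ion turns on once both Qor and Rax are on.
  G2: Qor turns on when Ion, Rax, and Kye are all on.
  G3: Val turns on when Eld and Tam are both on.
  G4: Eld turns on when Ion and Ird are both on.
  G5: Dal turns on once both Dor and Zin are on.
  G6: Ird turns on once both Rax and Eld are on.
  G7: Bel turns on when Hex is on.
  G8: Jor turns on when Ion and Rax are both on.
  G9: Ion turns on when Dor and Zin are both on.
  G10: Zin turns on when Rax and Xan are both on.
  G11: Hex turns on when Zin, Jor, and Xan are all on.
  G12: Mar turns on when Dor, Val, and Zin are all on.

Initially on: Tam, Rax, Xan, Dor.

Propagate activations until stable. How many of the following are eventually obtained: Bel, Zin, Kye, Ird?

2

G10: Rax and Xan on → Zin on.
Dor and Zin are on, so Ion turns on (G9).
Ion and Rax are on, so Jor turns on (G8).
Zin, Jor, and Xan are on, so Hex turns on (G11).
G7: Hex on → Bel on.
Bel: reached.
Zin: reached.
No rule produces Kye, and it is not given.
Ird would need Rax and Eld (G6), but Eld never turns on.
Reached: Bel and Zin — 2 of the 4.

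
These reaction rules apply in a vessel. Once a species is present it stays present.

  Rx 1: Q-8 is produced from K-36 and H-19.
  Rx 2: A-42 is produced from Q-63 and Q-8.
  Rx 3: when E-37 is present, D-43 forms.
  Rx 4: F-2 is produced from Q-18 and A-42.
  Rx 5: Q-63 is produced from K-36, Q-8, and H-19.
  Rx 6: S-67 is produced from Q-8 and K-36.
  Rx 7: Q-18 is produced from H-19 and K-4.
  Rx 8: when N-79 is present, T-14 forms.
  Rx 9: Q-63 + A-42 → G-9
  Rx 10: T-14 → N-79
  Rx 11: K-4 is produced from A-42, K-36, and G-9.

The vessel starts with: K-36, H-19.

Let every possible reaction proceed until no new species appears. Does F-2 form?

Yes

K-36 and H-19 present → Q-8 forms (Rx 1).
K-36, Q-8, and H-19 present → Q-63 forms (Rx 5).
Q-63 and Q-8 present → A-42 forms (Rx 2).
Q-63 and A-42 present → G-9 forms (Rx 9).
A-42, K-36, and G-9 present → K-4 forms (Rx 11).
H-19 and K-4 present → Q-18 forms (Rx 7).
Q-18 and A-42 present → F-2 forms (Rx 4).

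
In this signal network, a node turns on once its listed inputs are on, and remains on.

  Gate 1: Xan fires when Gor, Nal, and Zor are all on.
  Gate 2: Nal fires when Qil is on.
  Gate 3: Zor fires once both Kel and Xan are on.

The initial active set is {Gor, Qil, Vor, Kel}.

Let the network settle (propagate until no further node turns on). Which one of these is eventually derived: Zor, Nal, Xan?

Nal

Qil is on, so Nal fires (Gate 2).
Xan would need Gor, Nal, and Zor (Gate 1), but Zor never turns on. Zor would need Kel and Xan (Gate 3), but Xan never turns on.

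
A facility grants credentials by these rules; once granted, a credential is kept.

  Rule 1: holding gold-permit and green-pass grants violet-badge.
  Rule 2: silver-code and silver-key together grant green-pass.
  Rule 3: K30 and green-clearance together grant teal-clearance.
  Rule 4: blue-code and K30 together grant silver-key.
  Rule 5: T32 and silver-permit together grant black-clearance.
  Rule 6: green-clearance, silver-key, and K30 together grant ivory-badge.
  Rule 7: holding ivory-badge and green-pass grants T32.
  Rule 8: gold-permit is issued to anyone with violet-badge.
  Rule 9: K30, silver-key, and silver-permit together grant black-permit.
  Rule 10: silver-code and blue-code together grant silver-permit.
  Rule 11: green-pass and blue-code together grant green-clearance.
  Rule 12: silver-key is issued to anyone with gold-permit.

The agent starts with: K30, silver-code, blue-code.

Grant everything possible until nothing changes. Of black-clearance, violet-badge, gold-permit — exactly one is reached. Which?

black-clearance

Holding blue-code and K30 grants silver-key (Rule 4).
Holding silver-code and blue-code grants silver-permit (Rule 10).
Holding silver-code and silver-key grants green-pass (Rule 2).
Holding green-pass and blue-code grants green-clearance (Rule 11).
Holding green-clearance, silver-key, and K30 grants ivory-badge (Rule 6).
Holding ivory-badge and green-pass grants T32 (Rule 7).
Holding T32 and silver-permit grants black-clearance (Rule 5).
gold-permit would need violet-badge (Rule 8), but violet-badge is never granted. violet-badge would need gold-permit and green-pass (Rule 1), but gold-permit is never granted.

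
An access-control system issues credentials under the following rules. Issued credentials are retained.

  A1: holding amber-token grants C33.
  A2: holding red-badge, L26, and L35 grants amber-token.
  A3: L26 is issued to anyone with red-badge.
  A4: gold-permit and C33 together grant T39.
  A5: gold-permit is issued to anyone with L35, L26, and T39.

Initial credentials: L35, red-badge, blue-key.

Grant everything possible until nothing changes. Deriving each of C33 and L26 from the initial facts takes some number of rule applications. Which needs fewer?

L26

L26: Holding red-badge grants L26 (A3). [1 rule application]
C33: Holding red-badge grants L26 (A3). Holding red-badge, L26, and L35 grants amber-token (A2). Holding amber-token grants C33 (A1). [3 rule applications]
L26 needs fewer.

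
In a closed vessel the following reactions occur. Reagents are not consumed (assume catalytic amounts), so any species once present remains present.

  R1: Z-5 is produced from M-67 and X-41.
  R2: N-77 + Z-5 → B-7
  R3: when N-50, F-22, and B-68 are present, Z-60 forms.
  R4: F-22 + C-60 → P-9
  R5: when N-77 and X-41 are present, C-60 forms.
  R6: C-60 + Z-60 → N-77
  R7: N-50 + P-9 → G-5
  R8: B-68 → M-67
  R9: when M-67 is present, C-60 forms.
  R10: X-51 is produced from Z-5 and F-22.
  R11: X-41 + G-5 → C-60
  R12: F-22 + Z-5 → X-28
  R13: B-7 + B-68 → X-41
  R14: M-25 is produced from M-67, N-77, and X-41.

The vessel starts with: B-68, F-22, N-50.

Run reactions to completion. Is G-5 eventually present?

B-68 present → M-67 forms (R8).
M-67 present → C-60 forms (R9).
F-22 and C-60 present → P-9 forms (R4).
N-50 and P-9 present → G-5 forms (R7).

Yes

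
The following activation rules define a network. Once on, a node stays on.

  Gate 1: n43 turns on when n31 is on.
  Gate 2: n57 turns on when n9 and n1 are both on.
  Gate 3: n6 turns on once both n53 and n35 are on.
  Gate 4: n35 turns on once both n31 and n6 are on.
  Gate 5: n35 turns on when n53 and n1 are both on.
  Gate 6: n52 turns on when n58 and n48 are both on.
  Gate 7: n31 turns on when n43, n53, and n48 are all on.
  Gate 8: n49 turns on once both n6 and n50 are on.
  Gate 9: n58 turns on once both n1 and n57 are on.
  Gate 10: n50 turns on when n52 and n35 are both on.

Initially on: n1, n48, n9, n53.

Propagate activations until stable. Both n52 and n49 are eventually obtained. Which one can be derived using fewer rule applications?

n52: Gate 2: n9 and n1 on → n57 on. Gate 9: n1 and n57 on → n58 on. Gate 6: n58 and n48 on → n52 on. [3 rule applications]
n49: Gate 2: n9 and n1 on → n57 on. n53 and n1 are on, so n35 turns on (Gate 5). n1 and n57 are on, so n58 turns on (Gate 9). Gate 3: n53 and n35 on → n6 on. Gate 6: n58 and n48 on → n52 on. n52 and n35 are on, so n50 turns on (Gate 10). n6 and n50 are on, so n49 turns on (Gate 8). [7 rule applications]
n52 needs fewer.

n52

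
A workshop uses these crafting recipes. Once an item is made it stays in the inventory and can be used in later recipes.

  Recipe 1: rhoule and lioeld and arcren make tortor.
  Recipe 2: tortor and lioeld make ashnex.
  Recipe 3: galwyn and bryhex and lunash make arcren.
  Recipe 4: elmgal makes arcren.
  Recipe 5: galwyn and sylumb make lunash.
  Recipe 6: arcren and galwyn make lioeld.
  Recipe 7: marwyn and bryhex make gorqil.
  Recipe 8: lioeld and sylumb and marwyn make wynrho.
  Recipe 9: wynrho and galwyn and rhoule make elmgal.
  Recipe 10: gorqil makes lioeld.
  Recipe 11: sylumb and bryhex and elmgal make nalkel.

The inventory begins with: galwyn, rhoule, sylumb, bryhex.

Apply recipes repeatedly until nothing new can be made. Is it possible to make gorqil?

gorqil would need marwyn and bryhex (Recipe 7), but marwyn is never obtained.

No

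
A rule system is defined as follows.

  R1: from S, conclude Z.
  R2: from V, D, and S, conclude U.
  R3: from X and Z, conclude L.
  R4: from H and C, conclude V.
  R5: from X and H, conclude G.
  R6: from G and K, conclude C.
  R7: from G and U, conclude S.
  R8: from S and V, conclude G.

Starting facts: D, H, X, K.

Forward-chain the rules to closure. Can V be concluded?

X and H hold, so G follows (R5).
From G and K, R6 gives C.
From H and C, R4 gives V.

Yes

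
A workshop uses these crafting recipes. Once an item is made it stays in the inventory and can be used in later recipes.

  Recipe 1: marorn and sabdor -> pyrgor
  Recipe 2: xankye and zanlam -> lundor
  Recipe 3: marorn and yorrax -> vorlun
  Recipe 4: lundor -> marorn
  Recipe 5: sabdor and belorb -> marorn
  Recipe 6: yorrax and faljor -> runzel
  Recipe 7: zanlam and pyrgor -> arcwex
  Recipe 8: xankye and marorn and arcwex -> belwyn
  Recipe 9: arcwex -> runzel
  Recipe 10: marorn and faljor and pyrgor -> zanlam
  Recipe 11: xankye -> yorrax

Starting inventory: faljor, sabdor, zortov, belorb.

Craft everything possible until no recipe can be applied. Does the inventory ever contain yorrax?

yorrax would need xankye (Recipe 11), but xankye is never obtained.

No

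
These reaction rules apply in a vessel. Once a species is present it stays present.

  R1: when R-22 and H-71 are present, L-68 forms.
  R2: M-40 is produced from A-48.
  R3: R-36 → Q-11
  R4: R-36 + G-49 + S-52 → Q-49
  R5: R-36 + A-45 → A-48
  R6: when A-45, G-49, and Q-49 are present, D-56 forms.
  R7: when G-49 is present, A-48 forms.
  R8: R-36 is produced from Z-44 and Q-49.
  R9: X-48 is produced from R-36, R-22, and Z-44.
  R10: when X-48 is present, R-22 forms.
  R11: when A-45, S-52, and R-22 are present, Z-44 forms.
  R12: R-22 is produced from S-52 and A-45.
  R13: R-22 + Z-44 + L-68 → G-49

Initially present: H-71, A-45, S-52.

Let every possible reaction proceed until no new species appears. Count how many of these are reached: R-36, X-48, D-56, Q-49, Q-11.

0

R-36 would need Z-44 and Q-49 (R8), but Q-49 never forms.
X-48 would need R-36, R-22, and Z-44 (R9), but R-36 never forms.
D-56 would need A-45, G-49, and Q-49 (R6), but Q-49 never forms.
Q-49 would need R-36, G-49, and S-52 (R4), but R-36 never forms.
Q-11 would need R-36 (R3), but R-36 never forms.
None of the 5 are reached.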